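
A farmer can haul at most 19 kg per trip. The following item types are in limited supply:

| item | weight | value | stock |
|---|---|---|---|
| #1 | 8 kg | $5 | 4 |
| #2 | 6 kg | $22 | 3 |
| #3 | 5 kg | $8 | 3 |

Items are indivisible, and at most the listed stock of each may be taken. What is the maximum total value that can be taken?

$66

Top feasible selections:
- 3×#2: weight 18, value 66
- 2×#2 + 1×#3: weight 17, value 52
- 2×#2: weight 12, value 44
- 1×#2 + 2×#3: weight 16, value 38
Best: $66.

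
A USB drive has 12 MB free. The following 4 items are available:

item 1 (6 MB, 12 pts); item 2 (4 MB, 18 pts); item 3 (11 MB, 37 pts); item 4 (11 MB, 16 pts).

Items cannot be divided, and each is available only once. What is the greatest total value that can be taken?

37 pts

Check high-value combinations within 12 MB:
- item 3: size 11, value 37
- item 1+item 2: size 6+4=10, value 12+18=30
- item 2: size 4, value 18
- item 4: size 11, value 16
Best: 37 pts.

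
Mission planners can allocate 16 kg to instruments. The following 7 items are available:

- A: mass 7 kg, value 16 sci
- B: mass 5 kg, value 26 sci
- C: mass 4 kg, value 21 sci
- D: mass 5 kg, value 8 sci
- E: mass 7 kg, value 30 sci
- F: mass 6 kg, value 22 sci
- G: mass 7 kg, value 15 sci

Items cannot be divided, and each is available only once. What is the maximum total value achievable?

77 sci

Check high-value combinations within 16 kg:
- B+C+E: mass 5+4+7=16, value 26+21+30=77
- B+C+F: mass 5+4+6=15, value 26+21+22=69
- A+B+C: mass 7+5+4=16, value 16+26+21=63
Best: 77 sci.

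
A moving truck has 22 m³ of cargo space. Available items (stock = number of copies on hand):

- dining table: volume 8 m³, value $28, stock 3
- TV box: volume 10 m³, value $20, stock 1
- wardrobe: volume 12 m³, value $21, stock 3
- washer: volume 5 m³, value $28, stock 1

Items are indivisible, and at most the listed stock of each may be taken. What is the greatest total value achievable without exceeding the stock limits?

Top feasible selections:
- 2×dining table + 1×washer: volume 21, value 84
- 1×dining table + 1×washer: volume 13, value 56
- 2×dining table: volume 16, value 56
- 1×wardrobe + 1×washer: volume 17, value 49
Best: $84.

$84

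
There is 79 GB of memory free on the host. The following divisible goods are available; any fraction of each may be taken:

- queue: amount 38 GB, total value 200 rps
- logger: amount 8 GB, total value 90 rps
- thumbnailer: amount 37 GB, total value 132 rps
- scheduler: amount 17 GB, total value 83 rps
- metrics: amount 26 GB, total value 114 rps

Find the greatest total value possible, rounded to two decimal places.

Take in order of value per unit:
- logger (90/8 per unit): all 8 → value 90, running total 90.00
- queue (200/38 per unit): all 38 → value 200, running total 290.00
- scheduler (83/17 per unit): all 17 → value 83, running total 373.00
- metrics (114/26 per unit): 16 of 26 → value 16×114/26 = 70.1538, running total 443.15
Total 443.15.

443.15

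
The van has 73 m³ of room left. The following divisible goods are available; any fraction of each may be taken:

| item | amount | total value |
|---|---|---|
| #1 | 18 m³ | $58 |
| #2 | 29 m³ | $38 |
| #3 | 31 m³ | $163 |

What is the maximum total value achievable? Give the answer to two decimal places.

Take in order of value per unit:
- #3 (163/31 per unit): all 31 → value 163, running total 163.00
- #1 (58/18 per unit): all 18 → value 58, running total 221.00
- #2 (38/29 per unit): 24 of 29 → value 24×38/29 = 31.4483, running total 252.45
Total 252.45.

252.45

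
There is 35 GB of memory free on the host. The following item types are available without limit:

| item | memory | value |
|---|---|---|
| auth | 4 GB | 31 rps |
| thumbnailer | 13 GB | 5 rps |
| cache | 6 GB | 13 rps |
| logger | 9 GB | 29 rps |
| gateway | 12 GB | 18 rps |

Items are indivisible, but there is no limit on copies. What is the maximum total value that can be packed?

Best value-per-unit is auth at 31/4, and filling with it alone uses memory 8×4=32. No mix of the others beats 8×31 = 248.

248 rps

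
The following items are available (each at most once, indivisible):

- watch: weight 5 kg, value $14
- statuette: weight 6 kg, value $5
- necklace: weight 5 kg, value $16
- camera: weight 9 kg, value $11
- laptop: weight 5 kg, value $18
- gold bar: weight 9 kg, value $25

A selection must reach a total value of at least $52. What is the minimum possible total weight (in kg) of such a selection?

Subsets with value ≥ 52, sorted by total weight:
- necklace+laptop+gold bar: weight 19, value 59
- watch+laptop+gold bar: weight 19, value 57
- watch+necklace+gold bar: weight 19, value 55
Minimum weight: 19 kg.

19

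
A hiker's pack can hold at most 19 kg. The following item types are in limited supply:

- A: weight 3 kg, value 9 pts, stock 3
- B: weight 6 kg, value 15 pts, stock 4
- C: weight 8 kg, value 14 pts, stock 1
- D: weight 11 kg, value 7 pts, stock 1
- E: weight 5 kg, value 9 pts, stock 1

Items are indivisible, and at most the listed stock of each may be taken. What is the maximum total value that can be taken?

48 pts

Top feasible selections:
- 2×A + 2×B: weight 18, value 48
- 3×B: weight 18, value 45
- 3×A + 1×B: weight 15, value 42
- 2×A + 1×B + 1×E: weight 17, value 42
Best: 48 pts.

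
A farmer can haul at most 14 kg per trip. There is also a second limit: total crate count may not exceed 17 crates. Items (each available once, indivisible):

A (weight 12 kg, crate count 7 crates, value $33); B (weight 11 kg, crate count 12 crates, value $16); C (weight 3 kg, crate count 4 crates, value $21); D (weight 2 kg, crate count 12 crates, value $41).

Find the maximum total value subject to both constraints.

Feasible sets respecting both limits:
- C+D: weight 5, crate count 16, value 62
- D: weight 2, crate count 12, value 41
- B+C: weight 14, crate count 16, value 37
- A: weight 12, crate count 7, value 33
Best: $62.

$62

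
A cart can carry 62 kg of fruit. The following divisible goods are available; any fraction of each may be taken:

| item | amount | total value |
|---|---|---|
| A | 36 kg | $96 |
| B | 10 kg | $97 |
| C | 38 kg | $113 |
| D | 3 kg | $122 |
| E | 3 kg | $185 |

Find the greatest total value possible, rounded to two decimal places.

538.33

Take in order of value per unit:
- E (185/3 per unit): all 3 → value 185, running total 185.00
- D (122/3 per unit): all 3 → value 122, running total 307.00
- B (97/10 per unit): all 10 → value 97, running total 404.00
- C (113/38 per unit): all 38 → value 113, running total 517.00
- A (96/36 per unit): 8 of 36 → value 8×96/36 = 21.3333, running total 538.33
Total 538.33.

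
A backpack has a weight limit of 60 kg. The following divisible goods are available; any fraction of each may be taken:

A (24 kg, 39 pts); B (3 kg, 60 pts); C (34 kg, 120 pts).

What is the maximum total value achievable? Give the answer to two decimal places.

217.38

Take in order of value per unit:
- B (60/3 per unit): all 3 → value 60, running total 60.00
- C (120/34 per unit): all 34 → value 120, running total 180.00
- A (39/24 per unit): 23 of 24 → value 23×39/24 = 37.3750, running total 217.38
Total 217.38.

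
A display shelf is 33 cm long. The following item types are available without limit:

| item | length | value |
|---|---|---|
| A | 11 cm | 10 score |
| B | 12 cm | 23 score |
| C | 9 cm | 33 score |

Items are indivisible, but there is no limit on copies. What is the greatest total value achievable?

99 score

Best value-per-unit is C at 33/9, and filling with it alone uses length 3×9=27. No mix of the others beats 3×33 = 99.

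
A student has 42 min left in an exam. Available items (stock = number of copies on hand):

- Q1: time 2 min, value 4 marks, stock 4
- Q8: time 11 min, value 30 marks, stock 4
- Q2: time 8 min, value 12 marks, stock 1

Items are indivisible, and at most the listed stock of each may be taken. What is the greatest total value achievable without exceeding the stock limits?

Top feasible selections:
- 4×Q1 + 3×Q8: time 41, value 106
- 3×Q1 + 3×Q8: time 39, value 102
Best: 106 marks.

106 marks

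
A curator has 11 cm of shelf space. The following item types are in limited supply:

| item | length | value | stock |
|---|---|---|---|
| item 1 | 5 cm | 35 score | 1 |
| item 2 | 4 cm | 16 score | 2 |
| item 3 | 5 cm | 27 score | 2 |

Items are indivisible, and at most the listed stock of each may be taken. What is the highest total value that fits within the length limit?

62 score

Best selections within length 11 and stock limits:
- 1×item 1 + 1×item 3: length 10, value 62
- 2×item 3: length 10, value 54
- 1×item 1 + 1×item 2: length 9, value 51
- 1×item 2 + 1×item 3: length 9, value 43
Best: 62 score.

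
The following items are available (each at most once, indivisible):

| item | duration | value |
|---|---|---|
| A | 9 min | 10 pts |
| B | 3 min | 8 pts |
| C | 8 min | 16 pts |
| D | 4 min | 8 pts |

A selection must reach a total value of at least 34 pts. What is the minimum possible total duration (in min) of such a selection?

Subsets with value ≥ 34, sorted by total duration:
- A+B+C: duration 20, value 34
- A+C+D: duration 21, value 34
Minimum duration: 20 min.

20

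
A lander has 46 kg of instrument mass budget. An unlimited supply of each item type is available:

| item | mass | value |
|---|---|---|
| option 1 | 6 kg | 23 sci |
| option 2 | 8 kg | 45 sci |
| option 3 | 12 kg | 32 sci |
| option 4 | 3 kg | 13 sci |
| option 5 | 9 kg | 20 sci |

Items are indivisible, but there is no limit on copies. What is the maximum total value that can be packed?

251 sci

Best value-per-unit is option 2 at 45/8; filling with it alone gives 5×45 = 225.
Optimal mix: 5×option 2 + 2×option 4 → mass 46, value 251.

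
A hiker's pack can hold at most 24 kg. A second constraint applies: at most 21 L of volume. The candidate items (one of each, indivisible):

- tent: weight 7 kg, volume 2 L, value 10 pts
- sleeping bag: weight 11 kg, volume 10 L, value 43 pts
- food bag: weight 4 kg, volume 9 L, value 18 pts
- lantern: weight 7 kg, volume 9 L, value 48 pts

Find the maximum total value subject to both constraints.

Feasible sets respecting both limits:
- sleeping bag+lantern: weight 18, volume 19, value 91
- tent+food bag+lantern: weight 18, volume 20, value 76
- tent+sleeping bag+food bag: weight 22, volume 21, value 71
- food bag+lantern: weight 11, volume 18, value 66
Best: 91 pts.

91 pts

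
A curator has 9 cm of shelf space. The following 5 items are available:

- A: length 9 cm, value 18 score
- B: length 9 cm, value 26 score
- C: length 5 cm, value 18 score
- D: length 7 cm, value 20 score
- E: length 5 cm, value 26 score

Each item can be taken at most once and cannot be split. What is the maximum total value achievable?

Check high-value combinations within 9 cm:
- E: length 5, value 26
- B: length 9, value 26
- D: length 7, value 20
Best: 26 score.

26 score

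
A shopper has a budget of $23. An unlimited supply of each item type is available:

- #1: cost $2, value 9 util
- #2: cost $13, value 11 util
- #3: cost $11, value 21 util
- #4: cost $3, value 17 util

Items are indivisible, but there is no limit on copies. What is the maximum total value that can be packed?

128 util

Best value-per-unit is #4 at 17/3; filling with it alone gives 7×17 = 119.
Optimal mix: 1×#1 + 7×#4 → cost 23, value 128.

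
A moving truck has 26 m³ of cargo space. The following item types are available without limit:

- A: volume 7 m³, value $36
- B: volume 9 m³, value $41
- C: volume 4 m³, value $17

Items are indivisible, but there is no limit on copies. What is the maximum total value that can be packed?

Best value-per-unit is A at 36/7; filling with it alone gives 3×36 = 108.
Optimal mix: 3×A + 1×C → volume 25, value 125.

$125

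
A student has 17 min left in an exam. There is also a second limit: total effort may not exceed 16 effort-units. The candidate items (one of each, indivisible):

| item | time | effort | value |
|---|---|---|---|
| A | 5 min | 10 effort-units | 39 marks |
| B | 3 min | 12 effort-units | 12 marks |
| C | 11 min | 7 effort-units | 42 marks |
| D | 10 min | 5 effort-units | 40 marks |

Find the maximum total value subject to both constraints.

Feasible sets respecting both limits:
- A+D: time 15, effort 15, value 79
- C: time 11, effort 7, value 42
- D: time 10, effort 5, value 40
- A: time 5, effort 10, value 39
Best: 79 marks.

79 marks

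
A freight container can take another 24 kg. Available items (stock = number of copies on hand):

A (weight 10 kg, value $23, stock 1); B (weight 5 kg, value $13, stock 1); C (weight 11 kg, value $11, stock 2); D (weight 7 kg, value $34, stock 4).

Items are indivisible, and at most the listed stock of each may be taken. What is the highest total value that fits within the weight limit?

Best selections within weight 24 and stock limits:
- 3×D: weight 21, value 102
- 1×A + 2×D: weight 24, value 91
- 1×B + 2×D: weight 19, value 81
Best: $102.

$102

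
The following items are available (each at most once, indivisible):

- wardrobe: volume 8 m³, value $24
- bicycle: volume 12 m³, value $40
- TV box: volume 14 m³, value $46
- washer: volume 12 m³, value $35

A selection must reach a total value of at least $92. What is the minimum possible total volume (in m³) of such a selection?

Subsets with value ≥ 92, sorted by total volume:
- wardrobe+bicycle+washer: volume 32, value 99
- wardrobe+bicycle+TV box: volume 34, value 110
Minimum volume: 32 m³.

32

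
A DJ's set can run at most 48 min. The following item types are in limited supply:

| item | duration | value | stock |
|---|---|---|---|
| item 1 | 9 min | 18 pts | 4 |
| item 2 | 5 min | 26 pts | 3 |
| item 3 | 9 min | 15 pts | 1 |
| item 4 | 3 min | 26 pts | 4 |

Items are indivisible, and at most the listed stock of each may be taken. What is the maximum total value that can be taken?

Best selections within duration 48 and stock limits:
- 2×item 1 + 3×item 2 + 4×item 4: duration 45, value 218
- 1×item 1 + 3×item 2 + 1×item 3 + 4×item 4: duration 45, value 215
- 1×item 1 + 3×item 2 + 4×item 4: duration 36, value 200
- 3×item 2 + 1×item 3 + 4×item 4: duration 36, value 197
Best: 218 pts.

218 pts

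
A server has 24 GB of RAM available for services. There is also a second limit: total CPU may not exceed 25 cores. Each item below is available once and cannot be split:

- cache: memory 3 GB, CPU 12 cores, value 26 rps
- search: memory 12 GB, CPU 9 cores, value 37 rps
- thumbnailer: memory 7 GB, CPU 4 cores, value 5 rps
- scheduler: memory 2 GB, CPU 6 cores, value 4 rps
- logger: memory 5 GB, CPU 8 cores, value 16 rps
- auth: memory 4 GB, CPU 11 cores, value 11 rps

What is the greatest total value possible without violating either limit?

68 rps

Feasible sets respecting both limits:
- cache+search+thumbnailer: memory 22, CPU 25, value 68
- cache+search: memory 15, CPU 21, value 63
- search+thumbnailer+logger: memory 24, CPU 21, value 58
Best: 68 rps.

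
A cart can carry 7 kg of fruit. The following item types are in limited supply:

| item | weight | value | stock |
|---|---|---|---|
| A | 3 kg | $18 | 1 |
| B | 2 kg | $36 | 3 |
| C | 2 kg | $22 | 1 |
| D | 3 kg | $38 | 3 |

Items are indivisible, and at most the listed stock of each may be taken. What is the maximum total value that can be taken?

$110

Best selections within weight 7 and stock limits:
- 2×B + 1×D: weight 7, value 110
- 3×B: weight 6, value 108
Best: $110.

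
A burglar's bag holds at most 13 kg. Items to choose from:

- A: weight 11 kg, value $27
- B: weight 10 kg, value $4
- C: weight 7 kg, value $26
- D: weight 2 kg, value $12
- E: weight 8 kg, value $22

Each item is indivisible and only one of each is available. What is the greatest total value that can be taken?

$39

Check high-value combinations within 13 kg:
- A+D: weight 11+2=13, value 27+12=39
- C+D: weight 7+2=9, value 26+12=38
- D+E: weight 2+8=10, value 12+22=34
- A: weight 11, value 27
- C: weight 7, value 26
Best: $39.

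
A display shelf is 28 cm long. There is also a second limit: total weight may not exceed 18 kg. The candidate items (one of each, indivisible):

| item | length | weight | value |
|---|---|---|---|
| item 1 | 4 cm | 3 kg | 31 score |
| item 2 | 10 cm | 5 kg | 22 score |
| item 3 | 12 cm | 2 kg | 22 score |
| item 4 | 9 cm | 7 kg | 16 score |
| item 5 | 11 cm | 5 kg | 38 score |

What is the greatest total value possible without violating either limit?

91 score

Feasible sets respecting both limits:
- item 1+item 2+item 5: length 25, weight 13, value 91
- item 1+item 3+item 5: length 27, weight 10, value 91
- item 1+item 4+item 5: length 24, weight 15, value 85
Best: 91 score.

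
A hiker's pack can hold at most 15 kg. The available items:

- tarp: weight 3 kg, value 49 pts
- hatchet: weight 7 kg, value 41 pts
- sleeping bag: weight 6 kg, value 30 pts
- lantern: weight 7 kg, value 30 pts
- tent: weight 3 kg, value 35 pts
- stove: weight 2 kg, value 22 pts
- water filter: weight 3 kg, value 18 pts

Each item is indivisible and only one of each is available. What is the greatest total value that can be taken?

147 pts

This is a 0/1 knapsack; check combinations near the capacity.
- tarp+hatchet+tent+stove: weight 3+7+3+2=15, value 49+41+35+22=147
- tarp+sleeping bag+tent+stove: weight 3+6+3+2=14, value 49+30+35+22=136
- tarp+lantern+tent+stove: weight 3+7+3+2=15, value 49+30+35+22=136
- tarp+sleeping bag+tent+water filter: weight 3+6+3+3=15, value 49+30+35+18=132
- tarp+hatchet+stove+water filter: weight 3+7+2+3=15, value 49+41+22+18=130
Best: 147 pts.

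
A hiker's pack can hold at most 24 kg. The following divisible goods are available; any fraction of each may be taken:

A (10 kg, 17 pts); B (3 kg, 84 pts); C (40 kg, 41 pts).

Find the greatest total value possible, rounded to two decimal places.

Take in order of value per unit:
- B (84/3 per unit): all 3 → value 84, running total 84.00
- A (17/10 per unit): all 10 → value 17, running total 101.00
- C (41/40 per unit): 11 of 40 → value 11×41/40 = 11.2750, running total 112.28
Total 112.28.

112.28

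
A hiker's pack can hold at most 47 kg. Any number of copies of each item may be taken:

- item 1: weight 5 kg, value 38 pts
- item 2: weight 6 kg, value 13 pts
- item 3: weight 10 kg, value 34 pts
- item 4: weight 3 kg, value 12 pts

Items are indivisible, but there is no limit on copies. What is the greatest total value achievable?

Best value-per-unit is item 1 at 38/5, and filling with it alone uses weight 9×5=45. No mix of the others beats 9×38 = 342.

342 pts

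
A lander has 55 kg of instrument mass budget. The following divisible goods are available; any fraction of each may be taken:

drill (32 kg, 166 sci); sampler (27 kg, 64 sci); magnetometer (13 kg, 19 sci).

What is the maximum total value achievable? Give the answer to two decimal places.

Take in order of value per unit:
- drill (166/32 per unit): all 32 → value 166, running total 166.00
- sampler (64/27 per unit): 23 of 27 → value 23×64/27 = 54.5185, running total 220.52
Total 220.52.

220.52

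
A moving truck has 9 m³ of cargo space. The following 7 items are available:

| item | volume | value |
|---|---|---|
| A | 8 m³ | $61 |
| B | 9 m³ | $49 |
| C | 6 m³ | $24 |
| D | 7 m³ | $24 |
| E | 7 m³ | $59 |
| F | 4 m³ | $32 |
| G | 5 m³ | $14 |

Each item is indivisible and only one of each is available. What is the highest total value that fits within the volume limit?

$61

Check high-value combinations within 9 m³:
- A: volume 8, value 61
- E: volume 7, value 59
- B: volume 9, value 49
Best: $61.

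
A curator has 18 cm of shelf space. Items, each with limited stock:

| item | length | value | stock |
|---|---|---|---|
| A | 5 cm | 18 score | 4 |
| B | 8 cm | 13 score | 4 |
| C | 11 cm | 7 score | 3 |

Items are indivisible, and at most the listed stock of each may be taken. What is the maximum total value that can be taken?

54 score

Best selections within length 18 and stock limits:
- 3×A: length 15, value 54
- 2×A + 1×B: length 18, value 49
Best: 54 score.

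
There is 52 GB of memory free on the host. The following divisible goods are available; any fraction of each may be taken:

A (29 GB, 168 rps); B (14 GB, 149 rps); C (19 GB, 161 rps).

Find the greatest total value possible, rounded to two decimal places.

420.07

Take in order of value per unit:
- B (149/14 per unit): all 14 → value 149, running total 149.00
- C (161/19 per unit): all 19 → value 161, running total 310.00
- A (168/29 per unit): 19 of 29 → value 19×168/29 = 110.0690, running total 420.07
Total 420.07.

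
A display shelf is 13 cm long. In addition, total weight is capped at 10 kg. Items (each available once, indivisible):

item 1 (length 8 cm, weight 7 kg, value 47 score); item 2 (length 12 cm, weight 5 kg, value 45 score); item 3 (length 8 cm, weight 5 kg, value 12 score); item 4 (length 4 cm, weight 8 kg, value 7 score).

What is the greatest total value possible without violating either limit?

Feasible sets respecting both limits:
- item 1: length 8, weight 7, value 47
- item 2: length 12, weight 5, value 45
- item 3: length 8, weight 5, value 12
Best: 47 score.

47 score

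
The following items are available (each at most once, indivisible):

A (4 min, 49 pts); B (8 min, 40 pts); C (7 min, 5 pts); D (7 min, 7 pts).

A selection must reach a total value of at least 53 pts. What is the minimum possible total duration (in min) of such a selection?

11

Subsets with value ≥ 53, sorted by total duration:
- A+D: duration 11, value 56
- A+C: duration 11, value 54
Minimum duration: 11 min.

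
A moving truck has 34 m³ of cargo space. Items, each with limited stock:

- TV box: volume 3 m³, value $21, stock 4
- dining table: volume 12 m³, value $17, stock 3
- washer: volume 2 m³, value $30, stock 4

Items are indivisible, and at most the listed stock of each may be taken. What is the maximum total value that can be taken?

Top feasible selections:
- 4×TV box + 1×dining table + 4×washer: volume 32, value 221
- 4×TV box + 4×washer: volume 20, value 204
- 3×TV box + 1×dining table + 4×washer: volume 29, value 200
Best: $221.

$221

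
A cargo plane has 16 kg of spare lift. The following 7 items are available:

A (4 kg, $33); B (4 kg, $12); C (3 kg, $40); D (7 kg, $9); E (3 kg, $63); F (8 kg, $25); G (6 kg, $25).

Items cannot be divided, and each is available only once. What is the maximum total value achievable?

This is a 0/1 knapsack; check combinations near the capacity.
- A+C+E+G: weight 4+3+3+6=16, value 33+40+63+25=161
- A+B+C+E: weight 4+4+3+3=14, value 33+12+40+63=148
- B+C+E+G: weight 4+3+3+6=16, value 12+40+63+25=140
Best: $161.

$161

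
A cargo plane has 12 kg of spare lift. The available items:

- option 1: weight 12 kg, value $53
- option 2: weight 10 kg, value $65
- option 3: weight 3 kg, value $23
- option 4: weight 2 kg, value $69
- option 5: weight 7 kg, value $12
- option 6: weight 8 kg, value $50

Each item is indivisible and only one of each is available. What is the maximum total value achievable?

$134

Check high-value combinations within 12 kg:
- option 2+option 4: weight 10+2=12, value 65+69=134
- option 4+option 6: weight 2+8=10, value 69+50=119
- option 3+option 4+option 5: weight 3+2+7=12, value 23+69+12=104
- option 3+option 4: weight 3+2=5, value 23+69=92
Best: $134.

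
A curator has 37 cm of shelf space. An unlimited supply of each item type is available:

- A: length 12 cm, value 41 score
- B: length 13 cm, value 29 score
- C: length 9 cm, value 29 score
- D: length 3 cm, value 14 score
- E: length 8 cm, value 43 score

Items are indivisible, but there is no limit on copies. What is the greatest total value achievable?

Best value-per-unit is E at 43/8; filling with it alone gives 4×43 = 172.
Optimal mix: 1×D + 4×E → length 35, value 186.

186 score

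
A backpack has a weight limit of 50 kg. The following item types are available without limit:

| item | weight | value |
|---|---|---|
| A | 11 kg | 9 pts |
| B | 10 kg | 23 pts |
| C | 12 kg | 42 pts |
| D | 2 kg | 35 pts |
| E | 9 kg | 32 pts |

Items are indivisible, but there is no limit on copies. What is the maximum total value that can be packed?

875 pts

Best value-per-unit is D at 35/2, and filling with it alone uses weight 25×2=50. No mix of the others beats 25×35 = 875.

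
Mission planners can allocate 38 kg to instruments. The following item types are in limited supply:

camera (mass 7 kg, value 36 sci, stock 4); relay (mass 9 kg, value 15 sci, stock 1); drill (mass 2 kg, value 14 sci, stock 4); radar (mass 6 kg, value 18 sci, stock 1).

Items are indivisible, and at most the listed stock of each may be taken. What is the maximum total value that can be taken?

Top feasible selections:
- 4×camera + 4×drill: mass 36, value 200
- 4×camera + 2×drill + 1×radar: mass 38, value 190
Best: 200 sci.

200 sci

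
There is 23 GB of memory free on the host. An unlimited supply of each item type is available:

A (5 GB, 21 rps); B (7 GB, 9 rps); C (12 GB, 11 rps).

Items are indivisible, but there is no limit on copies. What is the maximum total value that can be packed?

Best value-per-unit is A at 21/5, and filling with it alone uses memory 4×5=20. No mix of the others beats 4×21 = 84.

84 rps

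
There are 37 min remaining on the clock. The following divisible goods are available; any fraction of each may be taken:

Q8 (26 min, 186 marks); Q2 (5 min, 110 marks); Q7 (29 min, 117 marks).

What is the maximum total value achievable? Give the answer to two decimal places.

Take in order of value per unit:
- Q2 (110/5 per unit): all 5 → value 110, running total 110.00
- Q8 (186/26 per unit): all 26 → value 186, running total 296.00
- Q7 (117/29 per unit): 6 of 29 → value 6×117/29 = 24.2069, running total 320.21
Total 320.21.

320.21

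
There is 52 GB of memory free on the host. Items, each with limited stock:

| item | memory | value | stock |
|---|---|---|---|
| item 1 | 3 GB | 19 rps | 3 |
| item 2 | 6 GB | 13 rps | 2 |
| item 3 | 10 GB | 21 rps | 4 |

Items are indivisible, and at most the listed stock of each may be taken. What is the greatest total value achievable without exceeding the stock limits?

146 rps

Best selections within memory 52 and stock limits:
- 3×item 1 + 2×item 2 + 3×item 3: memory 51, value 146
- 3×item 1 + 4×item 3: memory 49, value 141
- 2×item 1 + 1×item 2 + 4×item 3: memory 52, value 135
Best: 146 rps.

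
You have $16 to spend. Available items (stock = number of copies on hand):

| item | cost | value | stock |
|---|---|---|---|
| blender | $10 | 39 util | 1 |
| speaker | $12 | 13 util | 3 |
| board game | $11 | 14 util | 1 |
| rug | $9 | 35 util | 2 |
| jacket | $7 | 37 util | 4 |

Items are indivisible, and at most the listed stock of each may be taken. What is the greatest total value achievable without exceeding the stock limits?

Top feasible selections:
- 2×jacket: cost 14, value 74
- 1×rug + 1×jacket: cost 16, value 72
- 1×blender: cost 10, value 39
- 1×jacket: cost 7, value 37
Best: 74 util.

74 util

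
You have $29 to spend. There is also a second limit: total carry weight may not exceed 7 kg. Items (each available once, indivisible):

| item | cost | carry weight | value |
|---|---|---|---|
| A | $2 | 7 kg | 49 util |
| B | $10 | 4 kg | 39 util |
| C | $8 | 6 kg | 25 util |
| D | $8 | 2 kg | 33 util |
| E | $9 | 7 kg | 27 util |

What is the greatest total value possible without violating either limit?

Feasible sets respecting both limits:
- B+D: cost 18, carry weight 6, value 72
- A: cost 2, carry weight 7, value 49
- B: cost 10, carry weight 4, value 39
- D: cost 8, carry weight 2, value 33
Best: 72 util.

72 util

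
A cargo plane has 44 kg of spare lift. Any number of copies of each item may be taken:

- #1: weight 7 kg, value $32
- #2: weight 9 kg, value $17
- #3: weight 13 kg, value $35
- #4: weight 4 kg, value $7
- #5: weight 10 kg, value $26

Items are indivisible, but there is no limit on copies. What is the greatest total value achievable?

$192

Best value-per-unit is #1 at 32/7, and filling with it alone uses weight 6×7=42. No mix of the others beats 6×32 = 192.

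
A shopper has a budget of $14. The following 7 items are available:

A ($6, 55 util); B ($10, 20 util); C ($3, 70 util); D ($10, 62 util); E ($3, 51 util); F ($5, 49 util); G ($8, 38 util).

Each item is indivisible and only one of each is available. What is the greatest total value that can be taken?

Check high-value combinations within $14:
- A+C+E: cost 6+3+3=12, value 55+70+51=176
- A+C+F: cost 6+3+5=14, value 55+70+49=174
- C+E+F: cost 3+3+5=11, value 70+51+49=170
- C+E+G: cost 3+3+8=14, value 70+51+38=159
- A+E+F: cost 6+3+5=14, value 55+51+49=155
Best: 176 util.

176 util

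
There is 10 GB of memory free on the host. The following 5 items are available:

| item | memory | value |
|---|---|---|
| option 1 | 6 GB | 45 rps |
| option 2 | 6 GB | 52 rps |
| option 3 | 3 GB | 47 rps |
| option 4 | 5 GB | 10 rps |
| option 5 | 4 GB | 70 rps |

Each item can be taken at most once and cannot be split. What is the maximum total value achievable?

122 rps

This is a 0/1 knapsack; check combinations near the capacity.
- option 2+option 5: memory 6+4=10, value 52+70=122
- option 3+option 5: memory 3+4=7, value 47+70=117
- option 1+option 5: memory 6+4=10, value 45+70=115
- option 2+option 3: memory 6+3=9, value 52+47=99
- option 1+option 3: memory 6+3=9, value 45+47=92
Best: 122 rps.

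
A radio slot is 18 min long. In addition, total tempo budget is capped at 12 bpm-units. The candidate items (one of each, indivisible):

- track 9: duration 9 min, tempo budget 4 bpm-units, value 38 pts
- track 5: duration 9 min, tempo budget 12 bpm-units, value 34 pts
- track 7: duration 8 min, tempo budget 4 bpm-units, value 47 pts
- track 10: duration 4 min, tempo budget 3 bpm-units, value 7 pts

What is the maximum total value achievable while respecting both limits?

Feasible sets respecting both limits:
- track 9+track 7: duration 17, tempo budget 8, value 85
- track 7+track 10: duration 12, tempo budget 7, value 54
- track 7: duration 8, tempo budget 4, value 47
- track 9+track 10: duration 13, tempo budget 7, value 45
Best: 85 pts.

85 pts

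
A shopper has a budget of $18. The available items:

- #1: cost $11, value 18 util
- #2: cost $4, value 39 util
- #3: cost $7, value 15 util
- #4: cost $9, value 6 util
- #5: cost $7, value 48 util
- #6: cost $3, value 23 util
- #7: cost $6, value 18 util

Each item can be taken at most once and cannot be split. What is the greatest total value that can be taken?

110 util

This is a 0/1 knapsack; check combinations near the capacity.
- #2+#5+#6: cost 4+7+3=14, value 39+48+23=110
- #2+#5+#7: cost 4+7+6=17, value 39+48+18=105
- #2+#3+#5: cost 4+7+7=18, value 39+15+48=102
- #5+#6+#7: cost 7+3+6=16, value 48+23+18=89
Best: 110 util.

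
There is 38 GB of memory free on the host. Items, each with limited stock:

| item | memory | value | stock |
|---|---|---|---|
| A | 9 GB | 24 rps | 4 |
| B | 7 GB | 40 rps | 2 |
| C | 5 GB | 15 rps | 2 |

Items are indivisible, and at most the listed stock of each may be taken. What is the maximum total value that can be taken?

143 rps

Best selections within memory 38 and stock limits:
- 2×A + 2×B + 1×C: memory 37, value 143
- 1×A + 2×B + 2×C: memory 33, value 134
- 2×A + 2×B: memory 32, value 128
- 1×A + 2×B + 1×C: memory 28, value 119
Best: 143 rps.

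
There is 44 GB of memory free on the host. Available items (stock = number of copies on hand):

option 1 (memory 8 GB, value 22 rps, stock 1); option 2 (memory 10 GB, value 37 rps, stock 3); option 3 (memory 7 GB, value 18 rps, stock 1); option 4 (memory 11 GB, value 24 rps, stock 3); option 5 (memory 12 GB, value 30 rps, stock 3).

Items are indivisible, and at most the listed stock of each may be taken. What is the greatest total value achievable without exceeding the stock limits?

Best selections within memory 44 and stock limits:
- 3×option 2 + 1×option 5: memory 42, value 141
- 3×option 2 + 1×option 4: memory 41, value 135
Best: 141 rps.

141 rps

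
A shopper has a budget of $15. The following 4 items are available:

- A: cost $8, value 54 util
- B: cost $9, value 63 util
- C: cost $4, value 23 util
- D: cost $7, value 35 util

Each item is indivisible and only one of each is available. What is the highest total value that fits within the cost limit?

Check high-value combinations within $15:
- A+D: cost 8+7=15, value 54+35=89
- B+C: cost 9+4=13, value 63+23=86
- A+C: cost 8+4=12, value 54+23=77
- B: cost 9, value 63
Best: 89 util.

89 util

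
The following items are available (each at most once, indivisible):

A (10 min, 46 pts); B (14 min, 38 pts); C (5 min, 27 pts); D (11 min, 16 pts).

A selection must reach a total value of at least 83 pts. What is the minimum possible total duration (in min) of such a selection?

24

Subsets with value ≥ 83, sorted by total duration:
- A+B: duration 24, value 84
- A+C+D: duration 26, value 89
Minimum duration: 24 min.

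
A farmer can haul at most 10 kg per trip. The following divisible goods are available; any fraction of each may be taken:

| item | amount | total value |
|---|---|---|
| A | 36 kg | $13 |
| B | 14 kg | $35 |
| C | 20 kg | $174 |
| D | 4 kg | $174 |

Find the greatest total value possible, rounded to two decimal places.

Take in order of value per unit:
- D (174/4 per unit): all 4 → value 174, running total 174.00
- C (174/20 per unit): 6 of 20 → value 6×174/20 = 52.2000, running total 226.20
Total 226.20.

226.20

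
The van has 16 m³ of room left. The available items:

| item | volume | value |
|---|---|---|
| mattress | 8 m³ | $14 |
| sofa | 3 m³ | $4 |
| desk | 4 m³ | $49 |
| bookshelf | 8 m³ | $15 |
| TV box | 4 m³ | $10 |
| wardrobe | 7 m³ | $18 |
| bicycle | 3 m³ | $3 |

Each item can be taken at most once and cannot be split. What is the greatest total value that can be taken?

Check high-value combinations within 16 m³:
- desk+TV box+wardrobe: volume 4+4+7=15, value 49+10+18=77
- desk+bookshelf+TV box: volume 4+8+4=16, value 49+15+10=74
- mattress+desk+TV box: volume 8+4+4=16, value 14+49+10=73
- sofa+desk+wardrobe: volume 3+4+7=14, value 4+49+18=71
- desk+wardrobe+bicycle: volume 4+7+3=14, value 49+18+3=70
Best: $77.

$77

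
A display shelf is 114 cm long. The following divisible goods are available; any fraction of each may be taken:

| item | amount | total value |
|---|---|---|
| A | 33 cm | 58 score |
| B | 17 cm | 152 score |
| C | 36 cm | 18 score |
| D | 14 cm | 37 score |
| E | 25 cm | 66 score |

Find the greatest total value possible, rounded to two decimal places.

Take in order of value per unit:
- B (152/17 per unit): all 17 → value 152, running total 152.00
- D (37/14 per unit): all 14 → value 37, running total 189.00
- E (66/25 per unit): all 25 → value 66, running total 255.00
- A (58/33 per unit): all 33 → value 58, running total 313.00
- C (18/36 per unit): 25 of 36 → value 25×18/36 = 12.5000, running total 325.50
Total 325.50.

325.50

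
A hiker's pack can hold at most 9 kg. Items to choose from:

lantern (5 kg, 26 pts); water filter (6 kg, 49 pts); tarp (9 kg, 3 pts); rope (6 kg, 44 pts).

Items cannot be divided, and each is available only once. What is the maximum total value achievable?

Check high-value combinations within 9 kg:
- water filter: weight 6, value 49
- rope: weight 6, value 44
- lantern: weight 5, value 26
Best: 49 pts.

49 pts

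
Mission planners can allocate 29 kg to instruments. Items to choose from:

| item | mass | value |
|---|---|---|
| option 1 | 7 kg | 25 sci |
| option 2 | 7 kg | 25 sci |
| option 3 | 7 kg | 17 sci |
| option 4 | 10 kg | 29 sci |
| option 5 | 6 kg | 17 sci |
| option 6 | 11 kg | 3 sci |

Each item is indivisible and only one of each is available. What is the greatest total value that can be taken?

Check high-value combinations within 29 kg:
- option 1+option 2+option 3+option 5: mass 7+7+7+6=27, value 25+25+17+17=84
- option 1+option 2+option 4: mass 7+7+10=24, value 25+25+29=79
- option 1+option 4+option 5: mass 7+10+6=23, value 25+29+17=71
- option 2+option 4+option 5: mass 7+10+6=23, value 25+29+17=71
- option 1+option 3+option 4: mass 7+7+10=24, value 25+17+29=71
Best: 84 sci.

84 sci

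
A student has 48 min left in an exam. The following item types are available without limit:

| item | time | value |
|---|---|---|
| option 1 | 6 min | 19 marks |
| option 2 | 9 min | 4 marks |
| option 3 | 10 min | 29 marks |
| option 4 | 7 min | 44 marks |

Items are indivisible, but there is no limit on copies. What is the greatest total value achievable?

Best value-per-unit is option 4 at 44/7; filling with it alone gives 6×44 = 264.
Optimal mix: 1×option 1 + 6×option 4 → time 48, value 283.

283 marks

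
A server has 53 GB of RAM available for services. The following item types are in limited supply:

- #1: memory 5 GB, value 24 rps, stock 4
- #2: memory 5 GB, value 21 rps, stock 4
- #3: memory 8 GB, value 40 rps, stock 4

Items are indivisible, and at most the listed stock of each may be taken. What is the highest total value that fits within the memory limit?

256 rps

Top feasible selections:
- 4×#1 + 4×#3: memory 52, value 256
- 3×#1 + 1×#2 + 4×#3: memory 52, value 253
Best: 256 rps.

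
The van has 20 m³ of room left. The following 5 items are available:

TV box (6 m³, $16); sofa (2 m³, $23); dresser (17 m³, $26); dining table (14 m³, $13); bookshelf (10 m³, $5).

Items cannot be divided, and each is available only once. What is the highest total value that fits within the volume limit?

Check high-value combinations within 20 m³:
- sofa+dresser: volume 2+17=19, value 23+26=49
- TV box+sofa+bookshelf: volume 6+2+10=18, value 16+23+5=44
- TV box+sofa: volume 6+2=8, value 16+23=39
Best: $49.

$49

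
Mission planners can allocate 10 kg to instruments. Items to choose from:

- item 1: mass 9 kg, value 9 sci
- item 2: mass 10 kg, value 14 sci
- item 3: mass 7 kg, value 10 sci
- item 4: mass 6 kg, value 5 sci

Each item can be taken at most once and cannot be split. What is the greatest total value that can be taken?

14 sci

Check high-value combinations within 10 kg:
- item 2: mass 10, value 14
- item 3: mass 7, value 10
- item 1: mass 9, value 9
Best: 14 sci.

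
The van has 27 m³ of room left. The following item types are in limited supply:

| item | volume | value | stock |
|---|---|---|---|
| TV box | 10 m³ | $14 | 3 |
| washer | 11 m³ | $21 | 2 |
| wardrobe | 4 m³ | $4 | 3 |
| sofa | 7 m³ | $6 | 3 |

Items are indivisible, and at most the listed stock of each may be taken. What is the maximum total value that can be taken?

Best selections within volume 27 and stock limits:
- 2×washer + 1×wardrobe: volume 26, value 46
- 2×washer: volume 22, value 42
- 1×TV box + 1×washer + 1×wardrobe: volume 25, value 39
- 1×TV box + 1×washer: volume 21, value 35
Best: $46.

$46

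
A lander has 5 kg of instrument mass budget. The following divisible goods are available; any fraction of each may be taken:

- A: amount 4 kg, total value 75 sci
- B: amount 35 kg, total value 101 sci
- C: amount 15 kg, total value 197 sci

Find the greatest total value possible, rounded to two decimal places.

88.13

Take in order of value per unit:
- A (75/4 per unit): all 4 → value 75, running total 75.00
- C (197/15 per unit): 1 of 15 → value 1×197/15 = 13.1333, running total 88.13
Total 88.13.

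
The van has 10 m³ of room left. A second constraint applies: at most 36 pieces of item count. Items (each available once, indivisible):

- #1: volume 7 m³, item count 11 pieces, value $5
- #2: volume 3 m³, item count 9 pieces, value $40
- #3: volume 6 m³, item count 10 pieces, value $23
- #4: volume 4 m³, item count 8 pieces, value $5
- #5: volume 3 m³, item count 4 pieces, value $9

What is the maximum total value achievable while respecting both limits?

$63

Feasible sets respecting both limits:
- #2+#3: volume 9, item count 19, value 63
- #2+#4+#5: volume 10, item count 21, value 54
- #2+#5: volume 6, item count 13, value 49
Best: $63.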